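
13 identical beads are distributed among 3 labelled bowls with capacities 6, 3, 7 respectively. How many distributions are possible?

10

Ignoring the caps, the number of non-negative solutions to x_1+…+x_3 = 13 is C(15,2) = 105.
Subtract solutions that violate a single cap (substitute x_i' = x_i − (cap_i+1)): x_1 ≥ 7 gives C(8,2) = 28; x_2 ≥ 4 gives C(11,2) = 55; x_3 ≥ 8 gives C(7,2) = 21. Together 104.
Add back pairs where two caps are both exceeded: 6 + 0 + 3 = 9.
By inclusion–exclusion the count is 105 − 104 + 9 = 10.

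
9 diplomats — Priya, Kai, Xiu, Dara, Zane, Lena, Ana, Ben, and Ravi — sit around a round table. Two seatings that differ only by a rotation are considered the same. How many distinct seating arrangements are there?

Around a circle, 9 distinct people have 9!/9 = (8)! = 40320 rotationally distinct seatings.

40320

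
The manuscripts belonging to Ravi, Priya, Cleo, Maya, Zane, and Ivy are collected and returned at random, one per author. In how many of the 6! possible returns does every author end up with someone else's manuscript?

265

This is the derangement count D_6: permutations of 6 items with no fixed point.
By inclusion–exclusion this is Σ_{j=0}^{6} (−1)^j C(6,j)·(6−j)!.
Computing: 720 − 720 + 360 − 120 + 30 − 6 + 1 = 265.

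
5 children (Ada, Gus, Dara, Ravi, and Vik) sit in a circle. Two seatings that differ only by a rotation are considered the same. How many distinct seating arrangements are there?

Around a circle, 5 distinct people have 5!/5 = (4)! = 24 rotationally distinct seatings.

24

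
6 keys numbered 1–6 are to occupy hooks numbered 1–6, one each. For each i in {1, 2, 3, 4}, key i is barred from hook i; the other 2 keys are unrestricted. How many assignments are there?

Let Aᵢ (for 1 ≤ i ≤ 4) be the placements that put key i in its forbidden hook. Any j of these fix j positions, leaving (6−j)! ways to fill the rest, and there are C(4,j) ways to pick which j.
By inclusion–exclusion, the number of valid placements is Σ_{j=0}^{4} (−1)^j C(4,j)·(6−j)!.
Computing: 720 − 480 + 144 − 24 + 2 = 362.

362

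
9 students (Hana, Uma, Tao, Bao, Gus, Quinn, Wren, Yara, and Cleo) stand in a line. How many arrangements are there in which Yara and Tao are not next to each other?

282240

There are 9! = 362880 arrangements in all. If Yara and Tao are adjacent, merging them into one block gives 2·(8)! = 80640 arrangements.
Complementary counting: 362880 − 80640 = 282240.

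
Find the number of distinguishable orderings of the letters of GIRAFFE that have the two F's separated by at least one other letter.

1800

Total arrangements of GIRAFFE: 7!/(2!) = 2520.
Arrangements with the F's together: treat FF as one letter, giving (6)! = 720.
Subtracting, 2520 − 720 = 1800 arrangements keep the F's apart.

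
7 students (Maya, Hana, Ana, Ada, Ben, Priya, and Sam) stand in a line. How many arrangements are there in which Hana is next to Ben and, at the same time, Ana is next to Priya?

Treat {Hana,Ben} as one block (2 orders) and {Ana,Priya} as another (2 orders).
That leaves 5 units to arrange: 2 × 2 × 5! = 4 × 120 = 480.

480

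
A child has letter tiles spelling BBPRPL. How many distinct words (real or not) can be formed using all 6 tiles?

BBPRPL has 6 letters with B appearing twice and P appearing twice.
So there are 6! / (2!·2!) = 180 distinguishable arrangements.

180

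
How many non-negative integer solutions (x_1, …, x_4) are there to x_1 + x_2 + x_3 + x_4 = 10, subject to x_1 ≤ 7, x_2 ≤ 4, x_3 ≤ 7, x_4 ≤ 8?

206

Ignoring the caps, the number of non-negative solutions to x_1+…+x_4 = 10 is C(13,3) = 286.
Subtract solutions that violate a single cap (substitute x_i' = x_i − (cap_i+1)): x_1 ≥ 8 gives C(5,3) = 10; x_2 ≥ 5 gives C(8,3) = 56; x_3 ≥ 8 gives C(5,3) = 10; x_4 ≥ 9 gives C(4,3) = 4. Together 80.
No two caps can be exceeded simultaneously, so the pair terms are all 0.
By inclusion–exclusion the count is 286 − 80 + 0 = 206.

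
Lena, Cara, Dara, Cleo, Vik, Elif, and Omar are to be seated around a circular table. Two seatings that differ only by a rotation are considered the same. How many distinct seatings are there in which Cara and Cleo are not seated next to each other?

480

All circular seatings of 7 people number (6)! = 720.
Those with Cara next to Cleo: fuse the pair into one unit and seat 6 units around a circle — 2·(5)! = 240.
Subtracting, 720 − 240 = 480.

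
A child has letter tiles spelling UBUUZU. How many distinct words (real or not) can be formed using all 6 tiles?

30

UBUUZU has 6 letters with U appearing 4 times.
The number of distinct arrangements is 6!/(4!) = 720/24 = 30.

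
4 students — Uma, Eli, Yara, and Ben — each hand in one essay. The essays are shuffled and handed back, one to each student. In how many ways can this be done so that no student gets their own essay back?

This is the derangement count D_4: permutations of 4 items with no fixed point.
By inclusion–exclusion this is Σ_{j=0}^{4} (−1)^j C(4,j)·(4−j)!.
Computing: 24 − 24 + 12 − 4 + 1 = 9.

9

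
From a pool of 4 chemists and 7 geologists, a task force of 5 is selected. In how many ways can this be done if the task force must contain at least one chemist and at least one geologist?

441

With no constraint there are C(11,5) = 462 possible selections.
Subtract selections that omit an entire group: no chemists → C(7,5) = 21; no geologists → C(4,5) = 0.
Both groups omitted at once is impossible, so 462 − 21 = 441.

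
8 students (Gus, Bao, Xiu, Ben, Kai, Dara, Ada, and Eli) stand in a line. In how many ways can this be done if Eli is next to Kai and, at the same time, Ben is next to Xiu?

2880

Treat {Eli,Kai} as one block (2 orders) and {Ben,Xiu} as another (2 orders).
That leaves 6 units to arrange: 2 × 2 × 6! = 4 × 720 = 2880.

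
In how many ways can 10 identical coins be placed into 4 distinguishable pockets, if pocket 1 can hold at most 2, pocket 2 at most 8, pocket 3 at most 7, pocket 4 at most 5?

Without the upper bounds there are C(13,3) = 286 ways to split 10 among 4 pockets.
Subtract solutions that violate a single cap (substitute x_i' = x_i − (cap_i+1)): x_1 ≥ 3 gives C(10,3) = 120; x_2 ≥ 9 gives C(4,3) = 4; x_3 ≥ 8 gives C(5,3) = 10; x_4 ≥ 6 gives C(7,3) = 35. Together 169.
Add back pairs where two caps are both exceeded: 0 + 0 + 4 + 0 + 0 + 0 = 4.
By inclusion–exclusion the count is 286 − 169 + 4 = 121.

121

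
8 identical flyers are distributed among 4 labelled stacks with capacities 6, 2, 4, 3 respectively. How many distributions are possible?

55

By stars and bars, unrestricted non-negative solutions to x_1+…+x_4 = 8 number C(8+3,3) = 165.
Subtract solutions that violate a single cap (substitute x_i' = x_i − (cap_i+1)): x_1 ≥ 7 gives C(4,3) = 4; x_2 ≥ 3 gives C(8,3) = 56; x_3 ≥ 5 gives C(6,3) = 20; x_4 ≥ 4 gives C(7,3) = 35. Together 115.
Add back pairs where two caps are both exceeded: 0 + 0 + 0 + 1 + 4 + 0 = 5.
By inclusion–exclusion the count is 165 − 115 + 5 = 55.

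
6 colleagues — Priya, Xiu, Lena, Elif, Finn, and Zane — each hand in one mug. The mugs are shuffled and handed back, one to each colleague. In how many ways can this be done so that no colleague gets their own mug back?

Let Aᵢ be the assignments in which colleague i gets their own mug. We want the size of the complement of A₁∪…∪A_6.
By inclusion–exclusion this is Σ_{j=0}^{6} (−1)^j C(6,j)·(6−j)!.
Computing: 720 − 720 + 360 − 120 + 30 − 6 + 1 = 265.

265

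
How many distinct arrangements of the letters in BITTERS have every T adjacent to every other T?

720

Treat the 2 copies of T as a single block. The multiset to arrange is then {TT, B, E, I, R, S}, 6 items in all.
All 6 items are distinct, so there are (6)! = 720 arrangements.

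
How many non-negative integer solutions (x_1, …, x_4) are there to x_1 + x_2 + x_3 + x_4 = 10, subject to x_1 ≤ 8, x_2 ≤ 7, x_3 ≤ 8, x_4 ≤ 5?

233

Without the upper bounds there are C(13,3) = 286 ways to split 10 among 4 variables.
Subtract solutions that violate a single cap (substitute x_i' = x_i − (cap_i+1)): x_1 ≥ 9 gives C(4,3) = 4; x_2 ≥ 8 gives C(5,3) = 10; x_3 ≥ 9 gives C(4,3) = 4; x_4 ≥ 6 gives C(7,3) = 35. Together 53.
No two caps can be exceeded simultaneously, so the pair terms are all 0.
By inclusion–exclusion the count is 286 − 53 + 0 = 233.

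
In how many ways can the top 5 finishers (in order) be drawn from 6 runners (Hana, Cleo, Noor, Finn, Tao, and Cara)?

There are 6 choices for 1st place, 5 for 2nd, and so on down to 2 for position 5.
That gives 6 × 5 × 4 × 3 × 2 = 720.

720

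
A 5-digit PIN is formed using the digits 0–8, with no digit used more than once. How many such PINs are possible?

Choose and order 5 of the 9 symbols: the first digit has 9 options, the next 8, and so on down to 5.
9 × 8 × 7 × 6 × 5 = 15120.

15120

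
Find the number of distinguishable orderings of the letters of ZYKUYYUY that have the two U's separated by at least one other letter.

Total arrangements of ZYKUYYUY: 8!/(4!·2!) = 840.
If the two U's are adjacent, glue them into one block, leaving 7 items to arrange: (7)!/(4!) = 210 ways.
Hence 840 − 210 = 630.

630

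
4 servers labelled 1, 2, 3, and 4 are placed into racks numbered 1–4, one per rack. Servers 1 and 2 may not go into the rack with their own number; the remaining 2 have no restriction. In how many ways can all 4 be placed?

14

Let Aᵢ (for i ∈ {1, 2}) be the placements that put server i in its forbidden rack. Any j of these fix j positions, leaving (4−j)! ways to fill the rest, and there are C(2,j) ways to pick which j.
By inclusion–exclusion, the number of valid placements is Σ_{j=0}^{2} (−1)^j C(2,j)·(4−j)!.
Computing: 24 − 12 + 2 = 14.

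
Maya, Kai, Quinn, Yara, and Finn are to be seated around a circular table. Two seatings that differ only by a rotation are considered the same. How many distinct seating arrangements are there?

Around a circle, 5 distinct people have 5!/5 = (4)! = 24 rotationally distinct seatings.

24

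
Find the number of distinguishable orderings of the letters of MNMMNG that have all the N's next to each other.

20

Treat the 2 copies of N as a single block. The multiset to arrange is then {NN, G, M, M, M}, 5 items in all.
That gives (5)!/(3!) = 20 arrangements.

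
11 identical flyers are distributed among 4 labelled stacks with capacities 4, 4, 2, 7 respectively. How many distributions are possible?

Without the upper bounds there are C(14,3) = 364 ways to split 11 among 4 stacks.
Subtract solutions that violate a single cap (substitute x_i' = x_i − (cap_i+1)): x_1 ≥ 5 gives C(9,3) = 84; x_2 ≥ 5 gives C(9,3) = 84; x_3 ≥ 3 gives C(11,3) = 165; x_4 ≥ 8 gives C(6,3) = 20. Together 353.
Add back pairs where two caps are both exceeded: 4 + 20 + 0 + 20 + 0 + 1 = 45.
By inclusion–exclusion the count is 364 − 353 + 45 = 56.

56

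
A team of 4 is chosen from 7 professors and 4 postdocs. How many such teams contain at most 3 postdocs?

Split by how many postdocs are chosen (0 through 3).
Sum: C(4,0)·C(7,4) + C(4,1)·C(7,3) + C(4,2)·C(7,2) + C(4,3)·C(7,1) = 35 + 140 + 126 + 28 = 329.

329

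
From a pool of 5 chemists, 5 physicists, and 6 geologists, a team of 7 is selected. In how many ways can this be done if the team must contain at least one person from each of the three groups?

Total 7-person selections from all 16: C(16,7) = 11440.
Subtract selections that omit an entire group: no chemists → C(11,7) = 330; no physicists → C(11,7) = 330; no geologists → C(10,7) = 120.
Add back selections omitting two groups (i.e. drawn from a single group): C(5,7) + C(5,7) + C(6,7) = 0.
By inclusion–exclusion: 11440 − 780 + 0 = 10660.

10660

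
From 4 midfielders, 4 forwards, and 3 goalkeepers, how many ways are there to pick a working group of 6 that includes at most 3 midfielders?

Split by how many midfielders are chosen (0 through 3).
Sum: C(4,0)·C(7,6) + C(4,1)·C(7,5) + C(4,2)·C(7,4) + C(4,3)·C(7,3) = 7 + 84 + 210 + 140 = 441.

441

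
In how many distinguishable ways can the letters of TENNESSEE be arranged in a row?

3780

Letter multiplicities in TENNESSEE: E×4, N×2, S×2, T×1.
Dividing 9! = 362880 by 4!·2!·2! = 96 for the repeated letters gives 3780.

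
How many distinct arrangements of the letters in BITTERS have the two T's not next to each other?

There are 7!/(2!) = 2520 arrangements of BITTERS in total.
If the two T's are adjacent, glue them into one block, leaving 6 items to arrange: (6)! = 720 ways.
Hence 2520 − 720 = 1800.

1800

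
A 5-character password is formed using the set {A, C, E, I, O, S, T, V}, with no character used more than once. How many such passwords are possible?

6720

Choose and order 5 of the 8 symbols: the first character has 8 options, the next 7, and so on down to 4.
That product is 8 × 7 × 6 × 5 × 4 = 6720.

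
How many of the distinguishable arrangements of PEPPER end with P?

Fix P in the last position and arrange the remaining 5 letters.
Those 5 letters have E appearing twice and P appearing twice, giving (5)!/(2!·2!) = 30.

30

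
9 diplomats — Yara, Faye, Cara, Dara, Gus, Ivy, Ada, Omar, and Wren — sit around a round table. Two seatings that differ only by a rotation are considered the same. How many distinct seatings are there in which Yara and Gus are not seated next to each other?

30240

Without the restriction there are (8)! = 40320 seatings.
Seatings with Yara beside Gus: treat them as a block with 2 internal orders, giving 2 × (7)! = 10080.
Subtracting, 40320 − 10080 = 30240.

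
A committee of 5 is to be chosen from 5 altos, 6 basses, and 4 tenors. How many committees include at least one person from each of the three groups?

Unrestricted: C(15,5) = 3003 ways to pick any 5 of the 15.
Selections missing a whole group: no altos → C(10,5) = 252; no basses → C(9,5) = 126; no tenors → C(11,5) = 462.
Add back selections omitting two groups (i.e. drawn from a single group): C(5,5) + C(6,5) + C(4,5) = 7.
By inclusion–exclusion: 3003 − 840 + 7 = 2170.

2170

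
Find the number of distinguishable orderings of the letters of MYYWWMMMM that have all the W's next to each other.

168

Treat the 2 copies of W as a single block. The multiset to arrange is then {WW, M, M, M, M, M, Y, Y}, 8 items in all.
That gives (8)!/(5!·2!) = 168 arrangements.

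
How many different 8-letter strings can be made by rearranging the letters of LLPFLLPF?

420

Letter multiplicities in LLPFLLPF: F×2, L×4, P×2.
Dividing 8! = 40320 by 4!·2!·2! = 96 for the repeated letters gives 420.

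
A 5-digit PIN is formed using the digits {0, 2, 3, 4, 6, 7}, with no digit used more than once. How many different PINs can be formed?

With no repetition, fill the 5 digits in order: 6 choices, then 5, down to 2.
That product is 6 × 5 × 4 × 3 × 2 = 720.

720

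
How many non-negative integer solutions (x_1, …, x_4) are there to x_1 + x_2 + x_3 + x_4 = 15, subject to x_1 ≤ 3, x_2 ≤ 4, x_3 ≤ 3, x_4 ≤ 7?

10

Without the upper bounds there are C(18,3) = 816 ways to split 15 among 4 variables.
Subtract solutions that violate a single cap (substitute x_i' = x_i − (cap_i+1)): x_1 ≥ 4 gives C(14,3) = 364; x_2 ≥ 5 gives C(13,3) = 286; x_3 ≥ 4 gives C(14,3) = 364; x_4 ≥ 8 gives C(10,3) = 120. Together 1134.
Add back pairs where two caps are both exceeded: 84 + 120 + 20 + 84 + 10 + 20 = 338.
Subtract triples: 10 + 0 + 0 + 0 = 10.
By inclusion–exclusion the count is 816 − 1134 + 338 − 10 = 10.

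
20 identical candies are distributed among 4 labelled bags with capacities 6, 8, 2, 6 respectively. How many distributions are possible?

10

Without the upper bounds there are C(23,3) = 1771 ways to split 20 among 4 bags.
Subtract solutions that violate a single cap (substitute x_i' = x_i − (cap_i+1)): x_1 ≥ 7 gives C(16,3) = 560; x_2 ≥ 9 gives C(14,3) = 364; x_3 ≥ 3 gives C(20,3) = 1140; x_4 ≥ 7 gives C(16,3) = 560. Together 2624.
Add back pairs where two caps are both exceeded: 35 + 286 + 84 + 165 + 35 + 286 = 891.
Subtract triples: 4 + 0 + 20 + 4 = 28.
By inclusion–exclusion the count is 1771 − 2624 + 891 − 28 = 10.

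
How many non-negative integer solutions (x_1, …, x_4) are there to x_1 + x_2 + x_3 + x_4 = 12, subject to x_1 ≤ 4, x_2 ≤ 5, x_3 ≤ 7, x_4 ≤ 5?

141

Without the upper bounds there are C(15,3) = 455 ways to split 12 among 4 variables.
Subtract solutions that violate a single cap (substitute x_i' = x_i − (cap_i+1)): x_1 ≥ 5 gives C(10,3) = 120; x_2 ≥ 6 gives C(9,3) = 84; x_3 ≥ 8 gives C(7,3) = 35; x_4 ≥ 6 gives C(9,3) = 84. Together 323.
Add back pairs where two caps are both exceeded: 4 + 0 + 4 + 0 + 1 + 0 = 9.
By inclusion–exclusion the count is 455 − 323 + 9 = 141.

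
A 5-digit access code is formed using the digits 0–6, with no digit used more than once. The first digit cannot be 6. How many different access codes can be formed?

The first digit has 7−1 = 6 choices (anything except 6).
The remaining 4 digits are filled from the other 6 symbols without repetition: 6 × 5 × 4 × 3 = 360.
Total: 6 × 360 = 2160.

2160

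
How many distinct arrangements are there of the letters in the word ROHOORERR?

Letter multiplicities in ROHOORERR: E×1, H×1, O×3, R×4.
The number of distinct arrangements is 9!/(4!·3!) = 362880/144 = 2520.

2520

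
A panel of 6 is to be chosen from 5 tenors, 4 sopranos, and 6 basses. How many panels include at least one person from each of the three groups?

Total 6-person selections from all 15: C(15,6) = 5005.
Subtract selections that omit an entire group: no tenors → C(10,6) = 210; no sopranos → C(11,6) = 462; no basses → C(9,6) = 84.
Add back selections omitting two groups (i.e. drawn from a single group): C(5,6) + C(4,6) + C(6,6) = 1.
By inclusion–exclusion: 5005 − 756 + 1 = 4250.

4250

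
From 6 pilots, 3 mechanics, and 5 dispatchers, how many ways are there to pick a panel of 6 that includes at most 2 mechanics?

Split by how many mechanics are chosen (0 through 2).
Sum: C(3,0)·C(11,6) + C(3,1)·C(11,5) + C(3,2)·C(11,4) = 462 + 1386 + 990 = 2838.

2838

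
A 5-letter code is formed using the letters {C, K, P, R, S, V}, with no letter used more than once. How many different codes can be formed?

This is a permutation of 5 out of 6: P(6,5) = 6!/1!.
6 × 5 × 4 × 3 × 2 = 720.

720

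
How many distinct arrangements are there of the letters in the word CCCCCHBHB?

756

CCCCCHBHB has 9 letters with B appearing twice, C appearing 5 times, and H appearing twice.
Dividing 9! = 362880 by 5!·2!·2! = 480 for the repeated letters gives 756.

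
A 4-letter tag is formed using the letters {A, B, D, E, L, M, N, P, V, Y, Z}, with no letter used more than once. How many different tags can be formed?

This is a permutation of 4 out of 11: P(11,4) = 11!/7!.
That product is 11 × 10 × 9 × 8 = 7920.

7920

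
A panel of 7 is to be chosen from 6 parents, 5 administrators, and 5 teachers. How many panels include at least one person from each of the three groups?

10660

Total 7-person selections from all 16: C(16,7) = 11440.
Subtract selections that omit an entire group: no parents → C(10,7) = 120; no administrators → C(11,7) = 330; no teachers → C(11,7) = 330.
Add back selections omitting two groups (i.e. drawn from a single group): C(6,7) + C(5,7) + C(5,7) = 0.
By inclusion–exclusion: 11440 − 780 + 0 = 10660.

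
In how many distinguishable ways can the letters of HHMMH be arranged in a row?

HHMMH has 5 letters with H appearing 3 times and M appearing twice.
The number of distinct arrangements is 5!/(3!·2!) = 120/12 = 10.

10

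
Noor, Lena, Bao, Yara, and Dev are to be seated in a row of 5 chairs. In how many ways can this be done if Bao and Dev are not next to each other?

There are 5! = 120 arrangements in all. If Bao and Dev are adjacent, merging them into one block gives 2·(4)! = 48 arrangements.
So 120 − 48 = 72 arrangements keep them apart.

72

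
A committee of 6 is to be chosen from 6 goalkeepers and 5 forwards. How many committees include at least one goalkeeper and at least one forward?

461

Total 6-person selections from all 11: C(11,6) = 462.
Subtract selections that omit an entire group: no goalkeepers → C(5,6) = 0; no forwards → C(6,6) = 1.
Both groups omitted at once is impossible, so 462 − 1 = 461.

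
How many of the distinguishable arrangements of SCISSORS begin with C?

210

With the first slot taken by C, it remains to arrange the other 7 letters (SISSORS).
Those 7 letters have S appearing 4 times, giving (7)!/(4!) = 210.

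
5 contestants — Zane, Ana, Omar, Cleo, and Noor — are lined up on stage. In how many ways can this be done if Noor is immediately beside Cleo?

Treat {Noor, Cleo} as a single unit. There are 4 units to order, and the pair itself can be ordered 2 ways.
So the count is 2·(4)! = 48.

48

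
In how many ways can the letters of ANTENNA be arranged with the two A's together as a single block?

Treat the 2 copies of A as a single block. The multiset to arrange is then {AA, E, N, N, N, T}, 6 items in all.
That gives (6)!/(3!) = 120 arrangements.

120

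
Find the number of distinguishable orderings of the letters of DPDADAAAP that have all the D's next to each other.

105

Treat the 3 copies of D as a single block. The multiset to arrange is then {DDD, A, A, A, A, P, P}, 7 items in all.
That gives (7)!/(4!·2!) = 105 arrangements.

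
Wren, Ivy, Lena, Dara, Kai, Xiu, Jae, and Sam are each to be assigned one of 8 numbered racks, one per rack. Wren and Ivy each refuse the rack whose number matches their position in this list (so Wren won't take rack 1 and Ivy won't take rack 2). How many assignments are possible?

Let Aᵢ (for i ∈ {1, 2}) be the placements that put person i in their forbidden rack. Any j of these fix j positions, leaving (8−j)! ways to fill the rest, and there are C(2,j) ways to pick which j.
By inclusion–exclusion, the number of valid placements is Σ_{j=0}^{2} (−1)^j C(2,j)·(8−j)!.
Computing: 40320 − 10080 + 720 = 30960.

30960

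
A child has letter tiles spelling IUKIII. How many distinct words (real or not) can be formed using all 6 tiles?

The 6 letters of IUKIII have repeats: I appearing 4 times.
So there are 6! / (4!) = 30 distinguishable arrangements.

30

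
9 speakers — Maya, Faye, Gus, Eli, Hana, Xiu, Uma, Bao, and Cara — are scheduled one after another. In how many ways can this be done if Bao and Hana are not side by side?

282240

There are 9! = 362880 arrangements in all. If Bao and Hana are adjacent, merging them into one block gives 2·(8)! = 80640 arrangements.
Complementary counting: 362880 − 80640 = 282240.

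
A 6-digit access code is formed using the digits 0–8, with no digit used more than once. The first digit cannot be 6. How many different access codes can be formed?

The first digit has 9−1 = 8 choices (anything except 6).
The remaining 5 digits are filled from the other 8 symbols without repetition: 8 × 7 × 6 × 5 × 4 = 6720.
Total: 8 × 6720 = 53760.

53760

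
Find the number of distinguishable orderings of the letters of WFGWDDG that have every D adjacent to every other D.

Treat the 2 copies of D as a single block. The multiset to arrange is then {DD, F, G, G, W, W}, 6 items in all.
That gives (6)!/(2!·2!) = 180 arrangements.

180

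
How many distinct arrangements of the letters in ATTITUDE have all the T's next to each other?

720

Treat the 3 copies of T as a single block. The multiset to arrange is then {TTT, A, D, E, I, U}, 6 items in all.
All 6 items are distinct, so there are (6)! = 720 arrangements.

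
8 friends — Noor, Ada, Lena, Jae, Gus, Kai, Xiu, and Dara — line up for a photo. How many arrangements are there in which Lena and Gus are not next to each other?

Of the 8! = 40320 arrangements, those with Lena and Gus adjacent number 2 × 7! = 10080 (treat the pair as a block with 2 internal orders).
So 40320 − 10080 = 30240 arrangements keep them apart.

30240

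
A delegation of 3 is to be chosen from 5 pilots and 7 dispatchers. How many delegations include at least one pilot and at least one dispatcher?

175

Total 3-person selections from all 12: C(12,3) = 220.
Subtract selections that omit an entire group: no pilots → C(7,3) = 35; no dispatchers → C(5,3) = 10.
Both groups omitted at once is impossible, so 220 − 45 = 175.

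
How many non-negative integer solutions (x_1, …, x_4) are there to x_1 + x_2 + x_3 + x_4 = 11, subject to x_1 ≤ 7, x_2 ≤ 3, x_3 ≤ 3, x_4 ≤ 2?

Without the upper bounds there are C(14,3) = 364 ways to split 11 among 4 variables.
Subtract solutions that violate a single cap (substitute x_i' = x_i − (cap_i+1)): x_1 ≥ 8 gives C(6,3) = 20; x_2 ≥ 4 gives C(10,3) = 120; x_3 ≥ 4 gives C(10,3) = 120; x_4 ≥ 3 gives C(11,3) = 165. Together 425.
Add back pairs where two caps are both exceeded: 0 + 0 + 1 + 20 + 35 + 35 = 91.
Subtract triples: 0 + 0 + 0 + 1 = 1.
By inclusion–exclusion the count is 364 − 425 + 91 − 1 = 29.

29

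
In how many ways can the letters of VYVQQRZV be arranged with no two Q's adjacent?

2520

There are 8!/(3!·2!) = 3360 arrangements of VYVQQRZV in total.
Arrangements with the Q's together: treat QQ as one letter, giving (7)!/(3!) = 840.
Subtracting, 3360 − 840 = 2520 arrangements keep the Q's apart.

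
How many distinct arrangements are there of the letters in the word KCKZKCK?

Letter multiplicities in KCKZKCK: C×2, K×4, Z×1.
Dividing 7! = 5040 by 4!·2! = 48 for the repeated letters gives 105.

105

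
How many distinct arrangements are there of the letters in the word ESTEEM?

Letter multiplicities in ESTEEM: E×3, M×1, S×1, T×1.
The number of distinct arrangements is 6!/(3!) = 720/6 = 120.

120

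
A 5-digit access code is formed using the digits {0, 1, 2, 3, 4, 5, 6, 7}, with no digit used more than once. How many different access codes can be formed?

This is a permutation of 5 out of 8: P(8,5) = 8!/3!.
8 × 7 × 6 × 5 × 4 = 6720.

6720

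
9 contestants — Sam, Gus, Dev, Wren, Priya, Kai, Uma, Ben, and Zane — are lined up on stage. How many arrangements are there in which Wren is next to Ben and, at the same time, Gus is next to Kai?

Treat {Wren,Ben} as one block (2 orders) and {Gus,Kai} as another (2 orders).
That leaves 7 units to arrange: 2 × 2 × 7! = 4 × 5040 = 20160.

20160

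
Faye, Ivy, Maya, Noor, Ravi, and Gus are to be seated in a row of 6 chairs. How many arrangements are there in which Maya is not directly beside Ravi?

Of the 6! = 720 arrangements, those with Maya and Ravi adjacent number 2 × 5! = 240 (treat the pair as a block with 2 internal orders).
So 720 − 240 = 480 arrangements keep them apart.

480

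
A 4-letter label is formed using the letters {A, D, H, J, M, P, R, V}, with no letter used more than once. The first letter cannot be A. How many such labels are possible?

The first letter has 8−1 = 7 choices (anything except A).
The remaining 3 letters are filled from the other 7 symbols without repetition: 7 × 6 × 5 = 210.
Total: 7 × 210 = 1470.

1470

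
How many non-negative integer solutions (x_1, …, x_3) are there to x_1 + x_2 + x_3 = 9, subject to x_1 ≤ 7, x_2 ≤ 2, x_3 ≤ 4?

Without the upper bounds there are C(11,2) = 55 ways to split 9 among 3 variables.
Subtract solutions that violate a single cap (substitute x_i' = x_i − (cap_i+1)): x_1 ≥ 8 gives C(3,2) = 3; x_2 ≥ 3 gives C(8,2) = 28; x_3 ≥ 5 gives C(6,2) = 15. Together 46.
Add back pairs where two caps are both exceeded: 0 + 0 + 3 = 3.
By inclusion–exclusion the count is 55 − 46 + 3 = 12.

12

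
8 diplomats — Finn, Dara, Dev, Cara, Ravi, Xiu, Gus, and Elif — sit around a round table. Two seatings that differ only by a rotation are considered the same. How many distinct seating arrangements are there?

5040

Around a circle, 8 distinct people have 8!/8 = (7)! = 5040 rotationally distinct seatings.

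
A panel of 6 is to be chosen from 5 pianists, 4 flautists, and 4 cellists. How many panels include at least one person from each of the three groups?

1520

Total 6-person selections from all 13: C(13,6) = 1716.
Selections missing a whole group: no pianists → C(8,6) = 28; no flautists → C(9,6) = 84; no cellists → C(9,6) = 84.
Add back selections omitting two groups (i.e. drawn from a single group): C(5,6) + C(4,6) + C(4,6) = 0.
By inclusion–exclusion: 1716 − 196 + 0 = 1520.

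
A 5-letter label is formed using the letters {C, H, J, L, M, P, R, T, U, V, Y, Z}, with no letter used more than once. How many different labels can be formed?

Choose and order 5 of the 12 symbols: the first letter has 12 options, the next 11, and so on down to 8.
That product is 12 × 11 × 10 × 9 × 8 = 95040.

95040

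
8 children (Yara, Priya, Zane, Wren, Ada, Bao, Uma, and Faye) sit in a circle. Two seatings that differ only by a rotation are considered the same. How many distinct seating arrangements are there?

Seat Yara anywhere (absorbing the rotational symmetry), then permute the other 7: (7)! = 5040.

5040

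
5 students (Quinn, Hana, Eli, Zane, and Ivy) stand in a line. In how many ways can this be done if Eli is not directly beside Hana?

72

There are 5! = 120 arrangements in all. If Eli and Hana are adjacent, merging them into one block gives 2·(4)! = 48 arrangements.
So 120 − 48 = 72 arrangements keep them apart.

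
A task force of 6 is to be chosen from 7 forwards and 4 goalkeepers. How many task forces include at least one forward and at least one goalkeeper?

Total 6-person selections from all 11: C(11,6) = 462.
Subtract selections that omit an entire group: no forwards → C(4,6) = 0; no goalkeepers → C(7,6) = 7.
Both groups omitted at once is impossible, so 462 − 7 = 455.

455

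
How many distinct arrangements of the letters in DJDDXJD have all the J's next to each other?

Treat the 2 copies of J as a single block. The multiset to arrange is then {JJ, D, D, D, D, X}, 6 items in all.
That gives (6)!/(4!) = 30 arrangements.

30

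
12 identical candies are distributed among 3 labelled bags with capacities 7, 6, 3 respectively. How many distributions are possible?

14

By stars and bars, unrestricted non-negative solutions to x_1+…+x_3 = 12 number C(12+2,2) = 91.
Subtract solutions that violate a single cap (substitute x_i' = x_i − (cap_i+1)): x_1 ≥ 8 gives C(6,2) = 15; x_2 ≥ 7 gives C(7,2) = 21; x_3 ≥ 4 gives C(10,2) = 45. Together 81.
Add back pairs where two caps are both exceeded: 0 + 1 + 3 = 4.
By inclusion–exclusion the count is 91 − 81 + 4 = 14.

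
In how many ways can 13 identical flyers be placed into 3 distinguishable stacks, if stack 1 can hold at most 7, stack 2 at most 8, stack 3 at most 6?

By stars and bars, unrestricted non-negative solutions to x_1+…+x_3 = 13 number C(13+2,2) = 105.
Subtract solutions that violate a single cap (substitute x_i' = x_i − (cap_i+1)): x_1 ≥ 8 gives C(7,2) = 21; x_2 ≥ 9 gives C(6,2) = 15; x_3 ≥ 7 gives C(8,2) = 28. Together 64.
No two caps can be exceeded simultaneously, so the pair terms are all 0.
By inclusion–exclusion the count is 105 − 64 + 0 = 41.

41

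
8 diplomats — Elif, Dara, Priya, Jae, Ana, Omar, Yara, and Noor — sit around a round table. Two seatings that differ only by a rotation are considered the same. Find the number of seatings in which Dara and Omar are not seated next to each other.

3600

Without the restriction there are (7)! = 5040 seatings.
Those with Dara next to Omar: fuse the pair into one unit and seat 7 units around a circle — 2·(6)! = 1440.
Subtracting, 5040 − 1440 = 3600.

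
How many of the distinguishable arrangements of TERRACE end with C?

Fix C in the last position and arrange the remaining 6 letters.
Those 6 letters have E appearing twice and R appearing twice, giving (6)!/(2!·2!) = 180.

180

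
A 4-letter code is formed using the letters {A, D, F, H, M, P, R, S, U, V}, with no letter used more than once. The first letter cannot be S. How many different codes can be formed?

The first letter has 10−1 = 9 choices (anything except S).
The remaining 3 letters are filled from the other 9 symbols without repetition: 9 × 8 × 7 = 504.
Total: 9 × 504 = 4536.

4536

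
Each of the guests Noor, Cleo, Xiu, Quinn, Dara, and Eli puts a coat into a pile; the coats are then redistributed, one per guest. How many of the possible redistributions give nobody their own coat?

Let Aᵢ be the assignments in which guest i gets their own coat. We want the size of the complement of A₁∪…∪A_6.
By inclusion–exclusion this is Σ_{j=0}^{6} (−1)^j C(6,j)·(6−j)!.
Computing: 720 − 720 + 360 − 120 + 30 − 6 + 1 = 265.

265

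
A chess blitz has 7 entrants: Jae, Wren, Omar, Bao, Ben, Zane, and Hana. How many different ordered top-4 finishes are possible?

This is an ordered selection of 4 from 7: P(7,4).
That gives 7 × 6 × 5 × 4 = 840.

840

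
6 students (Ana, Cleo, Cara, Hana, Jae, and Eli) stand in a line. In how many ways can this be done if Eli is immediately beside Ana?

240

Glue Eli and Ana into one block (2 internal orders), leaving 5 units to arrange in a row.
That gives 2 × 5! = 2 × 120 = 240.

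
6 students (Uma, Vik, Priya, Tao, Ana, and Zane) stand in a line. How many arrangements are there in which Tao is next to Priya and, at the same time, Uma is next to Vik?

Treat {Tao,Priya} as one block (2 orders) and {Uma,Vik} as another (2 orders).
That leaves 4 units to arrange: 2 × 2 × 4! = 4 × 24 = 96.

96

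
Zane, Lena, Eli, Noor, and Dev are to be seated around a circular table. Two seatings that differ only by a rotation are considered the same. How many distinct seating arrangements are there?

Fix one person's seat to break rotational symmetry; the remaining 4 people can be arranged in (4)! = 24 ways.

24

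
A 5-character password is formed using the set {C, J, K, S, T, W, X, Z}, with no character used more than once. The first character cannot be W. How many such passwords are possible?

5880

The first character has 8−1 = 7 choices (anything except W).
The remaining 4 characters are filled from the other 7 symbols without repetition: 7 × 6 × 5 × 4 = 840.
Total: 7 × 840 = 5880.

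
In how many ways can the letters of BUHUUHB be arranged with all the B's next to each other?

Treat the 2 copies of B as a single block. The multiset to arrange is then {BB, H, H, U, U, U}, 6 items in all.
That gives (6)!/(3!·2!) = 60 arrangements.

60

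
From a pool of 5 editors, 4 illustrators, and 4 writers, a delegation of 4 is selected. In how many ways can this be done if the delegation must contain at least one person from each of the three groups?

400

Total 4-person selections from all 13: C(13,4) = 715.
Subtract selections that omit an entire group: no editors → C(8,4) = 70; no illustrators → C(9,4) = 126; no writers → C(9,4) = 126.
Add back selections omitting two groups (i.e. drawn from a single group): C(5,4) + C(4,4) + C(4,4) = 7.
By inclusion–exclusion: 715 − 322 + 7 = 400.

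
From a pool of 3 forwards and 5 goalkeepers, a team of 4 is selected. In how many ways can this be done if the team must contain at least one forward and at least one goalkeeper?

Total 4-person selections from all 8: C(8,4) = 70.
Selections missing a whole group: no forwards → C(5,4) = 5; no goalkeepers → C(3,4) = 0.
Both groups omitted at once is impossible, so 70 − 5 = 65.

65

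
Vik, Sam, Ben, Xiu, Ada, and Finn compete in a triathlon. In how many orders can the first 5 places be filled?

720

There are 6 choices for 1st place, 5 for 2nd, and so on down to 2 for position 5.
That gives 6 × 5 × 4 × 3 × 2 = 720.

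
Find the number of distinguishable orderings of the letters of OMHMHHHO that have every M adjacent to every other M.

105

Treat the 2 copies of M as a single block. The multiset to arrange is then {MM, H, H, H, H, O, O}, 7 items in all.
That gives (7)!/(4!·2!) = 105 arrangements.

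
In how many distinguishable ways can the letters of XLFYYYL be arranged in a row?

420

Letter multiplicities in XLFYYYL: F×1, L×2, X×1, Y×3.
Dividing 7! = 5040 by 3!·2! = 12 for the repeated letters gives 420.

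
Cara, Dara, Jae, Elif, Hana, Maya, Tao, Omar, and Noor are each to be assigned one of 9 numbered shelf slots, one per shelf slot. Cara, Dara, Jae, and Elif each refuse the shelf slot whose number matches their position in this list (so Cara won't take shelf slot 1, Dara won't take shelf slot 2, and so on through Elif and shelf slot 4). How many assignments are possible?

229080

Let Aᵢ (for 1 ≤ i ≤ 4) be the placements that put person i in their forbidden shelf slot. Any j of these fix j positions, leaving (9−j)! ways to fill the rest, and there are C(4,j) ways to pick which j.
By inclusion–exclusion, the number of valid placements is Σ_{j=0}^{4} (−1)^j C(4,j)·(9−j)!.
Computing: 362880 − 161280 + 30240 − 2880 + 120 = 229080.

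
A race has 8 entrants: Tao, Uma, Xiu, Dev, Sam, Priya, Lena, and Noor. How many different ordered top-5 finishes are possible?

There are 8 choices for 1st place, 7 for 2nd, and so on down to 4 for position 5.
That gives 8 × 7 × 6 × 5 × 4 = 6720.

6720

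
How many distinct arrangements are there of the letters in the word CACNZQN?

1260

Letter multiplicities in CACNZQN: A×1, C×2, N×2, Q×1, Z×1.
Dividing 7! = 5040 by 2!·2! = 4 for the repeated letters gives 1260.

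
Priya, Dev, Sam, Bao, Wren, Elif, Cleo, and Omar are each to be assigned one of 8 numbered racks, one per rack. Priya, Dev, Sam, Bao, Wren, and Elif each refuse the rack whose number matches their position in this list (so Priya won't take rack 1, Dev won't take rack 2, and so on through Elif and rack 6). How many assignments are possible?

Let Aᵢ (for 1 ≤ i ≤ 6) be the placements that put person i in their forbidden rack. Any j of these fix j positions, leaving (8−j)! ways to fill the rest, and there are C(6,j) ways to pick which j.
By inclusion–exclusion, the number of valid placements is Σ_{j=0}^{6} (−1)^j C(6,j)·(8−j)!.
Computing: 40320 − 30240 + 10800 − 2400 + 360 − 36 + 2 = 18806.

18806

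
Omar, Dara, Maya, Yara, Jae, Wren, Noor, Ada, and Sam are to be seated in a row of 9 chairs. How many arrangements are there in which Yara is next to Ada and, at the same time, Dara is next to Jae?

Treat {Yara,Ada} as one block (2 orders) and {Dara,Jae} as another (2 orders).
That leaves 7 units to arrange: 2 × 2 × 7! = 4 × 5040 = 20160.

20160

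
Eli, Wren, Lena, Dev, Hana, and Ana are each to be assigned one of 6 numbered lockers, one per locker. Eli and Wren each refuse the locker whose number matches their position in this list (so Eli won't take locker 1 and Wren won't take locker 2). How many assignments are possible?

Let Aᵢ (for i ∈ {1, 2}) be the placements that put person i in their forbidden locker. Any j of these fix j positions, leaving (6−j)! ways to fill the rest, and there are C(2,j) ways to pick which j.
By inclusion–exclusion, the number of valid placements is Σ_{j=0}^{2} (−1)^j C(2,j)·(6−j)!.
Computing: 720 − 240 + 24 = 504.

504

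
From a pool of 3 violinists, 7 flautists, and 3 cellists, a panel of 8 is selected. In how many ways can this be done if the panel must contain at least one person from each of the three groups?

With no constraint there are C(13,8) = 1287 possible selections.
Subtract selections that omit an entire group: no violinists → C(10,8) = 45; no flautists → C(6,8) = 0; no cellists → C(10,8) = 45.
Add back selections omitting two groups (i.e. drawn from a single group): C(3,8) + C(7,8) + C(3,8) = 0.
By inclusion–exclusion: 1287 − 90 + 0 = 1197.

1197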